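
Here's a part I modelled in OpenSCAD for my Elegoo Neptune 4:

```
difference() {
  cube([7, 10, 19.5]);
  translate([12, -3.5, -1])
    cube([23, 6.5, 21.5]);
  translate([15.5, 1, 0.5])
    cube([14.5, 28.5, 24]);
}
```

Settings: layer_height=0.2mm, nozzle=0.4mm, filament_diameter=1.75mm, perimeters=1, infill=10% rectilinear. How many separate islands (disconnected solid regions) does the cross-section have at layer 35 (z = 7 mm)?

1

At z = 7 mm: the cube is present — its section is the full 7×10 rectangle; the cube at (12, -3.5) (footprint 23×6.5) is included at this height; the cube at (15.5, 1) (footprint 14.5×28.5) is included at this height; After the difference (first − rest): starting from the 7×10 cube, the 23×6.5 cube at (12, -3.5) misses the remaining region (no effect); the 14.5×28.5 cube at (15.5, 1) misses the remaining region (no effect) — 1 connected region. Overall, the cross-section is a single solid region. Island count = 1.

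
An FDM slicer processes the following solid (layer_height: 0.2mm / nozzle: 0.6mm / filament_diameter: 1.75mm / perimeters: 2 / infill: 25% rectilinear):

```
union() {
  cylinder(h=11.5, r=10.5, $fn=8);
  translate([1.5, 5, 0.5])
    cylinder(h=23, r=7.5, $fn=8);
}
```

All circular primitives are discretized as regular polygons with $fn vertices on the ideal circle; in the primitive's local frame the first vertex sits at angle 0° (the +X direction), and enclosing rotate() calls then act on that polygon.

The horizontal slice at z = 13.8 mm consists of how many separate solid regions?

1

At z = 13.8 mm: the cylinder is absent (z outside [0, 11.5]); the r=7.5 cylinder at (1.5, 5) gives a regular 8-gon of circumradius 7.5 (constant along its height); Taking the union: only the r=7.5 cylinder at (1.5, 5) is present, so the union is just that shape — 1 connected region. The result has 1 disconnected region.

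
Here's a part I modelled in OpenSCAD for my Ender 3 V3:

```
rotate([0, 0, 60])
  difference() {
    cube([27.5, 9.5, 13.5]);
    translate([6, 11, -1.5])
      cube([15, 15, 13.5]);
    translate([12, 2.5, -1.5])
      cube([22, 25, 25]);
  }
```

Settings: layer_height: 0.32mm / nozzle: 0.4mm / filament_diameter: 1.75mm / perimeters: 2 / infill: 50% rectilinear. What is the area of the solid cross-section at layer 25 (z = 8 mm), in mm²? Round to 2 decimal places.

At z = 8 mm: the 27.5×9.5 cube contributes its full rectangle (area 261.25 mm²); the cube at (6, 11) (footprint 15×15) is included at this height (area 225.00 mm²); the cube at (12, 2.5) is present — its section is the full 22×25 rectangle (area 550.00 mm²); Subtracting the remaining from the first: starting from the 27.5×9.5 cube (261.25 mm²), the 15×15 cube at (6, 11) misses the remaining region (no effect); the 22×25 cube at (12, 2.5) partially overlaps it — only the 108.50 mm² overlap (of its 550.00 mm²) is removed, clipping the outline — area = 152.75 mm²; (rotated 60° about Z; rotation is an isometry so areas/perimeters/island counts are preserved). Overall, the cross-section is a single solid region. Net area = 152.75 mm².

152.75 mm²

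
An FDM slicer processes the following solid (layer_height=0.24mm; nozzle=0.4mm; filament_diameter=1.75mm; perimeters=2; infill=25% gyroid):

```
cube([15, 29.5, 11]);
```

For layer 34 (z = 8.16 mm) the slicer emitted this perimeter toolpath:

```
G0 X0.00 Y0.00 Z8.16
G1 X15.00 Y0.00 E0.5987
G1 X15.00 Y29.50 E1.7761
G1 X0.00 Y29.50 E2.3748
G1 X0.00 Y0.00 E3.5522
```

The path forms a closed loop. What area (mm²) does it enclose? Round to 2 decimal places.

Apply the shoelace formula to the sequence of (X, Y) vertices; enclosed area = 442.50 mm².

442.50 mm²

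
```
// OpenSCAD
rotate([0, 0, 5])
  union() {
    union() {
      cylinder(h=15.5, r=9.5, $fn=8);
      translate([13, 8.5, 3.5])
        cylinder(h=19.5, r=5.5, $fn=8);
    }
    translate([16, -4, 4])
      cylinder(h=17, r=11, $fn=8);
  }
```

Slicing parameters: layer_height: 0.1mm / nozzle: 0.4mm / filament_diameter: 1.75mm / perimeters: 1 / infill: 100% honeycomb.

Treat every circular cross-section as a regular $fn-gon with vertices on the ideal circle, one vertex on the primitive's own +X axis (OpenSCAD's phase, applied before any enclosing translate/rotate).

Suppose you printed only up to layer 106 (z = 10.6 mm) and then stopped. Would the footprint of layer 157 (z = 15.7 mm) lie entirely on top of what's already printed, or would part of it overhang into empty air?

entirely on top

Compare the two slices. At z = 10.6: the r=9.5 cylinder contributes a regular 8-gon of circumradius 9.5 (area = (8/2)·9.500²·sin(360°/8) = 255.27 mm²); the r=5.5 cylinder at (13, 8.5) gives a regular 8-gon of circumradius 5.5 (constant along its height) (area = (8/2)·5.500²·sin(360°/8) = 85.56 mm²); Combining (union): the 2 present regions are separate (no shared area or edge), so areas and boundary lengths simply add and each stays a separate island — area = 340.83 mm²; the r=11 cylinder at (16, -4) gives a regular 8-gon of circumradius 11 (constant along its height) (area = (8/2)·11.000²·sin(360°/8) = 342.24 mm²); Taking the union: the regions partially overlap — summed areas 683.07 mm² minus the doubly-counted overlap 36.69 mm² gives 646.38 mm² — area = 646.38 mm²; (whole slice rotated 5° about Z — lengths, areas and connectivity unchanged). At z = 15.7: the cylinder is not intersected at this z (z outside [0, 15.5]); the r=5.5 cylinder at (13, 8.5) contributes a regular 8-gon of circumradius 5.5 (area = (8/2)·5.500²·sin(360°/8) = 85.56 mm²); Combining (union): only the r=5.5 cylinder at (13, 8.5) is present, so the union is just that shape — area = 85.56 mm²; the r=11 cylinder at (16, -4) gives a regular 8-gon of circumradius 11 (constant along its height) (area = (8/2)·11.000²·sin(360°/8) = 342.24 mm²); Taking the union: the regions partially overlap — summed areas 427.80 mm² minus the doubly-counted overlap 15.71 mm² gives 412.09 mm² — area = 412.09 mm²; (rotated 5° about Z; rotation is an isometry so areas/perimeters/island counts are preserved). Checking containment: the cross-section at z = 15.7 is a subset of the cross-section at z = 10.6.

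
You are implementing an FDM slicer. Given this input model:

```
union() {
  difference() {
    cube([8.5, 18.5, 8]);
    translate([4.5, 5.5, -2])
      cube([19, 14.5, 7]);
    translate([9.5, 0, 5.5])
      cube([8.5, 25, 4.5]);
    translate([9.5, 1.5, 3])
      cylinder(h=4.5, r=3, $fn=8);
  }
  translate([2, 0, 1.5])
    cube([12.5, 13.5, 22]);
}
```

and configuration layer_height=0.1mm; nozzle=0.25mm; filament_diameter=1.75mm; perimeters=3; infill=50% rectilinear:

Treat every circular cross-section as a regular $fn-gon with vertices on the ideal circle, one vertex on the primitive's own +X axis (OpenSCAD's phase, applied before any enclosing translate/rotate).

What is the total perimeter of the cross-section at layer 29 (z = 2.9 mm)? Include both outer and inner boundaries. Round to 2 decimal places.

66.00 mm

At z = 2.9 mm: the cube (footprint 8.5×18.5) is included at this height (perimeter 54.00 mm); the 19×14.5 cube at (4.5, 5.5) contributes its full rectangle (perimeter 67.00 mm); the cube at (9.5, 0) does not reach this height (z outside [5.5, 10]); the cylinder at (9.5, 1.5) is not intersected at this z (z outside [3, 7.5]); Subtracting the remaining from the first: starting from the 8.5×18.5 cube, the 19×14.5 cube at (4.5, 5.5) partially overlaps it — only the 52.00 mm² overlap (of its 275.50 mm²) is removed, clipping the outline — boundary = 54.00 mm; the cube at (2, 0) (footprint 12.5×13.5) is included at this height (perimeter 52.00 mm); Taking the union: the regions partially overlap (shared area 55.75 mm²), so the edge portions inside another operand are dropped and the merged outline is re-measured after clipping — boundary = 66.00 mm. Overall, the cross-section is a single solid region. Total boundary length (outer) = 66.00 mm.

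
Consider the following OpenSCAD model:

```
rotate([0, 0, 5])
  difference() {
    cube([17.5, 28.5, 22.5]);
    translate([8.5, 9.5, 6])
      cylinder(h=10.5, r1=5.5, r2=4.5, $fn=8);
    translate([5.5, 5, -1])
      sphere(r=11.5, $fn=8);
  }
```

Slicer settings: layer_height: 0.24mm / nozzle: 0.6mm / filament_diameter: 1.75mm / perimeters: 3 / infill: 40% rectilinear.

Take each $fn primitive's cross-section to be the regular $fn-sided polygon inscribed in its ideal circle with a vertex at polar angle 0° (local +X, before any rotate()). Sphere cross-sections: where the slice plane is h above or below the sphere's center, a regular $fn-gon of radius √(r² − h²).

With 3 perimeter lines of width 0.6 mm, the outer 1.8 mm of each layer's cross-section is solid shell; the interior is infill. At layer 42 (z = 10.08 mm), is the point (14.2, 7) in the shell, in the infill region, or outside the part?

At z = 10.08 mm: the cube is present — its section is the full 17.5×28.5 rectangle; the cone at (8.5, 9.5): at t=0.389 of its height the radius interpolates to r₁+(r₂−r₁)t = 5.111, giving a regular 8-gon of that circumradius; the r=11.5 sphere at (5.5, 5) slices to a regular 8-gon of circumradius 3.080 (√(r²−h²) with h=11.08 from center); After the difference (first − rest): starting from the 17.5×28.5 cube, the cone at (8.5, 9.5) lies wholly inside it (removes its full 73.90 mm² and its 31.30 mm outline becomes a hole wall); the r=11.5 sphere at (5.5, 5) partially overlaps it — only the 18.16 mm² overlap (of its 26.82 mm²) is removed, clipping the outline — 1 connected region with 1 hole; (rotated 5° about Z; rotation is an isometry so areas/perimeters/island counts are preserved). Overall, the cross-section is one region with 1 hole. Undo the 5° rotation: the query point maps to (14.756, 5.736) in the un-rotated model frame. The nearest boundary edge runs (12.11, 5.89)→(13.61, 9.50); distance from the point to it = 2.50 mm. The point is inside the cross-section and 2.50 mm from the nearest boundary — more than the 1.8 mm shell width (3 × 0.6), so it's in the infill interior.

infill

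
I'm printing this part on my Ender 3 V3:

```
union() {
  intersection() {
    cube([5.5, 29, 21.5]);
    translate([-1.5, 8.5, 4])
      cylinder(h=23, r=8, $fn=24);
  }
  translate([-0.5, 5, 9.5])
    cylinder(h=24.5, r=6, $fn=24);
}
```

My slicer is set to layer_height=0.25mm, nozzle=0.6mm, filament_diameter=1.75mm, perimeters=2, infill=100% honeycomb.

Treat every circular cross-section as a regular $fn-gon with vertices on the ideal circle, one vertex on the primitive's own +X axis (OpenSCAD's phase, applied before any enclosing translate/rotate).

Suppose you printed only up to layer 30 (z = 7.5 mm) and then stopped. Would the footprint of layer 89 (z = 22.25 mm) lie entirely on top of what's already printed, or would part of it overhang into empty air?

part overhangs

Compare the two slices. At z = 7.5: the cube (footprint 5.5×29) is included at this height (area 159.50 mm²); the r=8 cylinder at (-1.5, 8.5) contributes a regular 24-gon of circumradius 8 (area = (24/2)·8.000²·sin(360°/24) = 198.77 mm²); After intersecting: the r=8 cylinder at (-1.5, 8.5) partially overlaps the 5.5×29 cube; clipping to the common part keeps 70.83 mm² — area = 70.83 mm²; the cylinder at (-0.5, 5) is not intersected at this z (z outside [9.5, 34]); Combining (union): only that combined region is present, so the union is just that shape — area = 70.83 mm². At z = 22.25: the cube is not intersected at this z (z outside [0, 21.5]); the cylinder at (-1.5, 8.5): section is a regular 24-gon, circumradius r=8 (area = (24/2)·8.000²·sin(360°/24) = 198.77 mm²); Keeping only the common overlap: at least one operand is absent at this height, so nothing remains; the r=6 cylinder at (-0.5, 5) gives a regular 24-gon of circumradius 6 (constant along its height) (area = (24/2)·6.000²·sin(360°/24) = 111.81 mm²); Taking the union: only the r=6 cylinder at (-0.5, 5) is present, so the union is just that shape — area = 111.81 mm². Checking containment: at z = 22.25 the cross-section extends beyond the z = 7.5 cross-section by about 70.69 mm².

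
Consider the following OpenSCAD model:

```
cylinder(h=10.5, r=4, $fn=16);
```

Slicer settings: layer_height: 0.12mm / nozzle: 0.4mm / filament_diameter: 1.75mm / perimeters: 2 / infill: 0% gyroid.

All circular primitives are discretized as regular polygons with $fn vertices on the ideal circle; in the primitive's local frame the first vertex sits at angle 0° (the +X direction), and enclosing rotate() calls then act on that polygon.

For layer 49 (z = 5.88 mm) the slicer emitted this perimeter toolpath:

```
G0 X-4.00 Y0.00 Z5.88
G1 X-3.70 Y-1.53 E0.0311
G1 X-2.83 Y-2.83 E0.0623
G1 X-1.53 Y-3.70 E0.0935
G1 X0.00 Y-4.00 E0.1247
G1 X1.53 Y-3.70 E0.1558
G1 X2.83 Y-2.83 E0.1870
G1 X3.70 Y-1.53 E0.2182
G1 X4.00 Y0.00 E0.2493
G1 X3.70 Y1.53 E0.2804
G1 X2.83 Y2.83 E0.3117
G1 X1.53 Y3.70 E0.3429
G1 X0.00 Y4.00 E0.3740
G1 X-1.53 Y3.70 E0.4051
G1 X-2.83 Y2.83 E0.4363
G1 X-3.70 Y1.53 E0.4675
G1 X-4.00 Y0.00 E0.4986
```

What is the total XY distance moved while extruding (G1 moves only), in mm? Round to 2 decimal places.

24.99 mm

Sum the Euclidean lengths of each G1 segment: total = 24.99 mm.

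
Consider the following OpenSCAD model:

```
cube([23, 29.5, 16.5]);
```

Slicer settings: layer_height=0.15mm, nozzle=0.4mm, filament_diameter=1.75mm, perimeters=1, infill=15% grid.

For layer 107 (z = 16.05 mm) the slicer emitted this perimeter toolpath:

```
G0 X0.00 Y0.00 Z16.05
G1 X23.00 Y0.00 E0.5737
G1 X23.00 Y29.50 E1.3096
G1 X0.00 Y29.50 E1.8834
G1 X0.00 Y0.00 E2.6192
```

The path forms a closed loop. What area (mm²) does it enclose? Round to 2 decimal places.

678.50 mm²

Apply the shoelace formula to the sequence of (X, Y) vertices; enclosed area = 678.50 mm².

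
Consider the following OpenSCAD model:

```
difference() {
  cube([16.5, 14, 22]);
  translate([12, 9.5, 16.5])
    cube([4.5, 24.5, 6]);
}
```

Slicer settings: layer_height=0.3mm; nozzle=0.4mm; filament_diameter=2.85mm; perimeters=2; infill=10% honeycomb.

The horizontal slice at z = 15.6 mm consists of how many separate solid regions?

1

At z = 15.6 mm: the 16.5×14 cube contributes its full rectangle; the cube at (12, 9.5) is not intersected at this z (z outside [16.5, 22.5]); Taking the first minus the rest: none of the subtracted shapes is present at this height, so the 16.5×14 cube is unchanged — 1 connected region. The result has 1 disconnected region.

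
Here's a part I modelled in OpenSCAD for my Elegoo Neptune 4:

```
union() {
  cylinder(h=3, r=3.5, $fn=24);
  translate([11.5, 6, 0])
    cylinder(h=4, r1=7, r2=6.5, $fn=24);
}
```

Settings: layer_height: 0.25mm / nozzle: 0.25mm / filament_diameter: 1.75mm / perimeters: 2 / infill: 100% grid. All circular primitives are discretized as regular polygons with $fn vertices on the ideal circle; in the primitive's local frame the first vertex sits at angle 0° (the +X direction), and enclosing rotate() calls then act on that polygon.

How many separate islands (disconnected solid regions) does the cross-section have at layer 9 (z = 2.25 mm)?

2

At z = 2.25 mm: the r=3.5 cylinder gives a regular 24-gon of circumradius 3.5 (constant along its height); the cone at (11.5, 6) (r1=7→r2=6.5) has section circumradius 6.719 here — a regular 24-gon; Merging all regions: the 2 present regions are separate (no shared area or edge), so areas and boundary lengths simply add and each stays a separate island — 2 connected regions. Overall, the cross-section has 2 separate islands. Island count = 2.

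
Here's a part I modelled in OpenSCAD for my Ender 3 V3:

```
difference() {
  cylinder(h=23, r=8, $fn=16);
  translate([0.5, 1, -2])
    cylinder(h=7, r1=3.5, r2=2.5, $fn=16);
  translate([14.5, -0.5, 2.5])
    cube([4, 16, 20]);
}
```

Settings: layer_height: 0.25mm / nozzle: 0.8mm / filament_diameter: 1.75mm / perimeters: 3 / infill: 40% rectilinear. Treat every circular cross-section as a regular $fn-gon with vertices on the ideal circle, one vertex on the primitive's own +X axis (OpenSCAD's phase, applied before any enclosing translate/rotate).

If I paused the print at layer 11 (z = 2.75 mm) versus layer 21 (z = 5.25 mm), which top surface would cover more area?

Layer 11 (z = 2.75): the r=8 cylinder gives a regular 16-gon of circumradius 8 (constant along its height) (area = (16/2)·8.000²·sin(360°/16) = 195.93 mm²); the cone at (0.5, 1): at t=0.679 of its height the radius interpolates to r₁+(r₂−r₁)t = 2.821, giving a regular 16-gon of that circumradius (area = (16/2)·2.821²·sin(360°/16) = 24.37 mm²); the 4×16 cube at (14.5, -0.5) contributes its full rectangle (area 64.00 mm²); Subtracting the remaining from the first: starting from the r=8 cylinder (195.93 mm²), the cone at (0.5, 1) lies wholly inside it (removes its full 24.37 mm² and its 17.61 mm outline becomes a hole wall); the 4×16 cube at (14.5, -0.5) misses the remaining region (no effect) — area = 171.56 mm². So its area = 171.56 mm². Layer 21 (z = 5.25): the r=8 cylinder contributes a regular 16-gon of circumradius 8 (area = (16/2)·8.000²·sin(360°/16) = 195.93 mm²); the cone at (0.5, 1) does not reach this height (z outside [-2, 5]); the cube at (14.5, -0.5) (footprint 4×16) is included at this height (area 64.00 mm²); Subtracting the remaining from the first: starting from the r=8 cylinder (195.93 mm²), the 4×16 cube at (14.5, -0.5) misses the remaining region (no effect) — area = 195.93 mm². So its area = 195.93 mm². Layer 21 is larger (195.93 vs 171.56 mm²).

layer 21 (z = 5.25 mm)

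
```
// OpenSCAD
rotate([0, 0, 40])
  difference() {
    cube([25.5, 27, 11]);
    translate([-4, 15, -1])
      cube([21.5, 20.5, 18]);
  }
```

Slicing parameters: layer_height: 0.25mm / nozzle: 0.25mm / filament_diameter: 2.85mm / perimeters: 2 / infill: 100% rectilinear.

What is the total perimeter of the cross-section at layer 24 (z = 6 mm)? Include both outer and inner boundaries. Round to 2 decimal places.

At z = 6 mm: the cube (footprint 25.5×27) is included at this height (perimeter 105.00 mm); the cube at (-4, 15) (footprint 21.5×20.5) is included at this height (perimeter 84.00 mm); After the difference (first − rest): starting from the 25.5×27 cube, the 21.5×20.5 cube at (-4, 15) partially overlaps it — only the 210.00 mm² overlap (of its 440.75 mm²) is removed, clipping the outline — boundary = 105.00 mm; (whole slice rotated 40° about Z — lengths, areas and connectivity unchanged). Overall, the cross-section is a single solid region. Total boundary length (outer) = 105.00 mm.

105.00 mm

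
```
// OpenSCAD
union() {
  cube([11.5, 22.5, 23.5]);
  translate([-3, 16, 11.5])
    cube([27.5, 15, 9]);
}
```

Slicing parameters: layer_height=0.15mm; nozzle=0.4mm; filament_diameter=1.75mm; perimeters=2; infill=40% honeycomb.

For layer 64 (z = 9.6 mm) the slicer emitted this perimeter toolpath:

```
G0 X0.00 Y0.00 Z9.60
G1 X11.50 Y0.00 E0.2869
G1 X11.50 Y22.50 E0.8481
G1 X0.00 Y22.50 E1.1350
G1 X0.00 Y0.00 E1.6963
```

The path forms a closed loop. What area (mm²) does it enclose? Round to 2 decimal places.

Apply the shoelace formula to the sequence of (X, Y) vertices; enclosed area = 258.75 mm².

258.75 mm²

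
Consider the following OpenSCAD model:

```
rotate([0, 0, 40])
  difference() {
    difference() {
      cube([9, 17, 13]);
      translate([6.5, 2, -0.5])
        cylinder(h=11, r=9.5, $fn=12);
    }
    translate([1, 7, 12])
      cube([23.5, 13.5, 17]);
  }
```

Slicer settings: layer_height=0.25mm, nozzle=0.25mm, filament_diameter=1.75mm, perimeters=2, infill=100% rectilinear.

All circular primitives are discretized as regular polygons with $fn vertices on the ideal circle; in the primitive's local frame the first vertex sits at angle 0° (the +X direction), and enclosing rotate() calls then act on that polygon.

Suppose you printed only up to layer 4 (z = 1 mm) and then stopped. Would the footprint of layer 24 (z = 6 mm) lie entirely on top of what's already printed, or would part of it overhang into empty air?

Compare the two slices. At z = 1: the cube (footprint 9×17) is included at this height (area 153.00 mm²); the cylinder at (6.5, 2): section is a regular 12-gon, circumradius r=9.5 (area = (12/2)·9.500²·sin(360°/12) = 270.75 mm²); After the difference (first − rest): starting from the 9×17 cube (153.00 mm²), the r=9.5 cylinder at (6.5, 2) partially overlaps it — only the 95.88 mm² overlap (of its 270.75 mm²) is removed, clipping the outline — area = 57.12 mm²; the cube at (1, 7) is not intersected at this z (z outside [12, 29]); Subtracting the remaining from the first: none of the subtracted shapes is present at this height, so that combined region is unchanged — area = 57.12 mm²; (whole slice rotated 40° about Z — lengths, areas and connectivity unchanged). At z = 6: the 9×17 cube contributes its full rectangle (area 153.00 mm²); the r=9.5 cylinder at (6.5, 2) gives a regular 12-gon of circumradius 9.5 (constant along its height) (area = (12/2)·9.500²·sin(360°/12) = 270.75 mm²); Subtracting the remaining from the first: starting from the 9×17 cube (153.00 mm²), the r=9.5 cylinder at (6.5, 2) partially overlaps it — only the 95.88 mm² overlap (of its 270.75 mm²) is removed, clipping the outline — area = 57.12 mm²; the cube at (1, 7) is absent (z outside [12, 29]); After the difference (first − rest): none of the subtracted shapes is present at this height, so that combined region is unchanged — area = 57.12 mm²; (rotated 40° about Z; rotation is an isometry so areas/perimeters/island counts are preserved). Checking containment: the cross-section at z = 6 is a subset of the cross-section at z = 1.

entirely on top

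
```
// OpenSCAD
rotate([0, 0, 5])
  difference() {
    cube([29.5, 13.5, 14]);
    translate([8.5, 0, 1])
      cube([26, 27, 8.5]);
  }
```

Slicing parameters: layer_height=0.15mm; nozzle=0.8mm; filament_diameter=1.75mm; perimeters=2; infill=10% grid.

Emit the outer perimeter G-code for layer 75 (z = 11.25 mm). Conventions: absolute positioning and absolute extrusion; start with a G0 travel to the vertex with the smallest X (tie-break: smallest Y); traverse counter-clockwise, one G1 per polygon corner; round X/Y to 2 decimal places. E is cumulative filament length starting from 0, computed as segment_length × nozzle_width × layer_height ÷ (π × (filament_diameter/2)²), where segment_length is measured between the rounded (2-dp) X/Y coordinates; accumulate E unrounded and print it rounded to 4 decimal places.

At z = 11.25 mm: the 29.5×13.5 cube contributes its full rectangle; the cube at (8.5, 0) does not reach this height (z outside [1, 9.5]); After the difference (first − rest): none of the subtracted shapes is present at this height, so the 29.5×13.5 cube is unchanged — 1 connected region; (whole slice rotated 5° about Z — lengths, areas and connectivity unchanged). The outline is a single polygon with 4 vertices. Extrusion per mm of travel: 0.8 × 0.15 / (π × 0.875²) = 0.049890. Accumulating E over each segment gives final E = 4.2909.

G0 X-1.18 Y13.45 Z11.25
G1 X0.00 Y0.00 E0.6736
G1 X29.39 Y2.57 E2.1455
G1 X28.21 Y16.02 E2.8191
G1 X-1.18 Y13.45 E4.2909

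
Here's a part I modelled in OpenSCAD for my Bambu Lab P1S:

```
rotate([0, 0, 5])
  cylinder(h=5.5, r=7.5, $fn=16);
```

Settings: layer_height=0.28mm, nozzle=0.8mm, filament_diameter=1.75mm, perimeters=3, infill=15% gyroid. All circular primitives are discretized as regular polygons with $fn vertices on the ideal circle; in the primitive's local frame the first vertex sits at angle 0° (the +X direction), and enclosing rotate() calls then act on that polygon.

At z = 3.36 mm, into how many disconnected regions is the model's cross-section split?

At z = 3.36 mm: the cylinder: section is a regular 16-gon, circumradius r=7.5; (whole slice rotated 5° about Z — lengths, areas and connectivity unchanged). The result has 1 disconnected region.

1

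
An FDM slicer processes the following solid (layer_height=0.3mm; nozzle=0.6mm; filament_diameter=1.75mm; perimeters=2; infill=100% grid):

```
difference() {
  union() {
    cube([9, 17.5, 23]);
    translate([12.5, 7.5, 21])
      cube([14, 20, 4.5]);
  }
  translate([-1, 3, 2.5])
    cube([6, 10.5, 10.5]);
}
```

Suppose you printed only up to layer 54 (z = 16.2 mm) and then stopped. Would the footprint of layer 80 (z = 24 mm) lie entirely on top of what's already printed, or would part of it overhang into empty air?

part overhangs

Compare the two slices. At z = 16.2: the cube is present — its section is the full 9×17.5 rectangle (area 157.50 mm²); the cube at (12.5, 7.5) does not reach this height (z outside [21, 25.5]); Taking the union: only the 9×17.5 cube is present, so the union is just that shape — area = 157.50 mm²; the cube at (-1, 3) does not reach this height (z outside [2.5, 13]); Subtracting the remaining from the first: none of the subtracted shapes is present at this height, so that combined region is unchanged — area = 157.50 mm². At z = 24: the cube is not intersected at this z (z outside [0, 23]); the cube at (12.5, 7.5) is present — its section is the full 14×20 rectangle (area 280.00 mm²); Merging all regions: only the 14×20 cube at (12.5, 7.5) is present, so the union is just that shape — area = 280.00 mm²; the cube at (-1, 3) does not reach this height (z outside [2.5, 13]); Taking the first minus the rest: none of the subtracted shapes is present at this height, so the result so far is unchanged — area = 280.00 mm². Checking containment: at z = 24 the cross-section extends beyond the z = 16.2 cross-section by about 280.00 mm².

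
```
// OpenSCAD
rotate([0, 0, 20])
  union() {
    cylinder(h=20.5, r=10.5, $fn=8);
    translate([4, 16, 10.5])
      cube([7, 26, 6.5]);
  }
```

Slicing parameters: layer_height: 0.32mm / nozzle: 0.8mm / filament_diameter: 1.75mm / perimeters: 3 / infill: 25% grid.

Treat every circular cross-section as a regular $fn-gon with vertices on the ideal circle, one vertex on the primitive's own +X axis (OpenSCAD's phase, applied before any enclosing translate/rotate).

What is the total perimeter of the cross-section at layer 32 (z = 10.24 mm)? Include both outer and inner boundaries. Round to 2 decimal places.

At z = 10.24 mm: the r=10.5 cylinder gives a regular 8-gon of circumradius 10.5 (constant along its height) (perimeter = 2·8·10.500·sin(180°/8) = 64.29 mm); the cube at (4, 16) does not reach this height (z outside [10.5, 17]); Combining (union): only the r=10.5 cylinder is present, so the union is just that shape — boundary = 64.29 mm; (whole slice rotated 20° about Z — lengths, areas and connectivity unchanged). Overall, the cross-section is a single solid region. Total boundary length (outer) = 64.29 mm.

64.29 mm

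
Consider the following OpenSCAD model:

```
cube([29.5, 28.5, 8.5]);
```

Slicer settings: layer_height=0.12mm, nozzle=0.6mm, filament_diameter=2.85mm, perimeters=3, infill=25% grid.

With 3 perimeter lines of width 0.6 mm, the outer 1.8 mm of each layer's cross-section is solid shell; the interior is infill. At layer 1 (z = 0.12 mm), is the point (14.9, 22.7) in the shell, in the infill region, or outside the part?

At z = 0.12 mm: the 29.5×28.5 cube contributes its full rectangle. Overall, the cross-section is a single solid region. The nearest boundary edge runs (29.50, 28.50)→(0.00, 28.50); distance from the point to it = 5.80 mm. The point is inside the cross-section and 5.80 mm from the nearest boundary — more than the 1.8 mm shell width (3 × 0.6), so it's in the infill interior.

infill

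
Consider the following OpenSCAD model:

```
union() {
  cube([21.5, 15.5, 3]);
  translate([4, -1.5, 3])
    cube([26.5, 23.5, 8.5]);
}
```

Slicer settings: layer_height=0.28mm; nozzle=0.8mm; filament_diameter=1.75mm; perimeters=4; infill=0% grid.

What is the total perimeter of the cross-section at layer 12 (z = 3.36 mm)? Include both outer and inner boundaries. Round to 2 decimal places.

At z = 3.36 mm: the cube is not intersected at this z (z outside [0, 3]); the cube at (4, -1.5) (footprint 26.5×23.5) is included at this height (perimeter 100.00 mm); Combining (union): only the 26.5×23.5 cube at (4, -1.5) is present, so the union is just that shape — boundary = 100.00 mm. Overall, the cross-section is a single solid region. Total boundary length (outer) = 100.00 mm.

100.00 mm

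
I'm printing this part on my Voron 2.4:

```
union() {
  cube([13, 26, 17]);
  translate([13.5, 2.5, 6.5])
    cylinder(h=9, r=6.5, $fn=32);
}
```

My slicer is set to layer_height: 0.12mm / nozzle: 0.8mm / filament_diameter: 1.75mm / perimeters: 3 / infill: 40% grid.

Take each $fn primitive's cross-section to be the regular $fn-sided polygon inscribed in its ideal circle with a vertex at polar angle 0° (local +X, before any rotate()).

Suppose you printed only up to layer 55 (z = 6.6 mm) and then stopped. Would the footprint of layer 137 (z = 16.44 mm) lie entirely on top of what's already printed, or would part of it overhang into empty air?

Compare the two slices. At z = 6.6: the cube (footprint 13×26) is included at this height (area 338.00 mm²); the cylinder at (13.5, 2.5): section is a regular 32-gon, circumradius r=6.5 (area = (32/2)·6.500²·sin(360°/32) = 131.88 mm²); Combining (union): the regions partially overlap — summed areas 469.88 mm² minus the doubly-counted overlap 44.27 mm² gives 425.61 mm² — area = 425.61 mm². At z = 16.44: the cube is present — its section is the full 13×26 rectangle (area 338.00 mm²); the cylinder at (13.5, 2.5) is not intersected at this z (z outside [6.5, 15.5]); Combining (union): only the 13×26 cube is present, so the union is just that shape — area = 338.00 mm². Checking containment: the cross-section at z = 16.44 is a subset of the cross-section at z = 6.6.

entirely on top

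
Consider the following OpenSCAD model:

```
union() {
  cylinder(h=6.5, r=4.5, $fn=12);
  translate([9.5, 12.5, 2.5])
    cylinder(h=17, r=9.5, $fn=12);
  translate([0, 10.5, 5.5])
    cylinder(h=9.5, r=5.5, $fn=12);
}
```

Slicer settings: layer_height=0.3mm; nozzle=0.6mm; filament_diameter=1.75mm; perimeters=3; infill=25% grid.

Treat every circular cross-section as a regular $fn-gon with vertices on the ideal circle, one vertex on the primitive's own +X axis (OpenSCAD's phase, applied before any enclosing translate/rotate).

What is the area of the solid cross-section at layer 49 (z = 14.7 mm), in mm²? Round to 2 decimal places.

At z = 14.7 mm: the cylinder is absent (z outside [0, 6.5]); the r=9.5 cylinder at (9.5, 12.5) contributes a regular 12-gon of circumradius 9.5 (area = (12/2)·9.500²·sin(360°/12) = 270.75 mm²); the r=5.5 cylinder at (0, 10.5) contributes a regular 12-gon of circumradius 5.5 (area = (12/2)·5.500²·sin(360°/12) = 90.75 mm²); Taking the union: the regions partially overlap — summed areas 361.50 mm² minus the doubly-counted overlap 35.29 mm² gives 326.21 mm² — area = 326.21 mm². Overall, the cross-section is a single solid region. Net area = 326.21 mm².

326.21 mm²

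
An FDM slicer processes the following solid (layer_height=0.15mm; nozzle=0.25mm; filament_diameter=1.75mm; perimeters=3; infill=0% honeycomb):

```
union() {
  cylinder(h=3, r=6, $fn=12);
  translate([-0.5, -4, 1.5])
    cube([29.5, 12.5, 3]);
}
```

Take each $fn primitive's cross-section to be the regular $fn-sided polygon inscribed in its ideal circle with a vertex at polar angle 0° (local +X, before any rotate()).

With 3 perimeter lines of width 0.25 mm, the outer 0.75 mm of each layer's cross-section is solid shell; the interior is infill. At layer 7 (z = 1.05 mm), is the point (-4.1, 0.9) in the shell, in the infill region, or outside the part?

infill

At z = 1.05 mm: the cylinder: section is a regular 12-gon, circumradius r=6; the cube at (-0.5, -4) does not reach this height (z outside [1.5, 4.5]); Combining (union): only the r=6 cylinder is present, so the union is just that shape — 1 connected region. Overall, the cross-section is a single solid region. The nearest boundary edge runs (-5.20, 3.00)→(-6.00, 0.00); distance from the point to it = 1.60 mm. The point is inside the cross-section and 1.60 mm from the nearest boundary — more than the 0.75 mm shell width (3 × 0.25), so it's in the infill interior.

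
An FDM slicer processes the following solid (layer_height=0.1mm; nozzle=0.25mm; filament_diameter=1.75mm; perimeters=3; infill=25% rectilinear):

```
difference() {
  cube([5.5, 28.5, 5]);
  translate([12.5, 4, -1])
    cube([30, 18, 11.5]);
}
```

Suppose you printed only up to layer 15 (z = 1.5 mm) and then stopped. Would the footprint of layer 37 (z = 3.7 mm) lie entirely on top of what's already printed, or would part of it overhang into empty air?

entirely on top

Compare the two slices. At z = 1.5: the 5.5×28.5 cube contributes its full rectangle (area 156.75 mm²); the cube at (12.5, 4) (footprint 30×18) is included at this height (area 540.00 mm²); After the difference (first − rest): starting from the 5.5×28.5 cube (156.75 mm²), the 30×18 cube at (12.5, 4) misses the remaining region (no effect) — area = 156.75 mm². At z = 3.7: the 5.5×28.5 cube contributes its full rectangle (area 156.75 mm²); the 30×18 cube at (12.5, 4) contributes its full rectangle (area 540.00 mm²); Subtracting the remaining from the first: starting from the 5.5×28.5 cube (156.75 mm²), the 30×18 cube at (12.5, 4) misses the remaining region (no effect) — area = 156.75 mm². Checking containment: the cross-section at z = 3.7 is a subset of the cross-section at z = 1.5.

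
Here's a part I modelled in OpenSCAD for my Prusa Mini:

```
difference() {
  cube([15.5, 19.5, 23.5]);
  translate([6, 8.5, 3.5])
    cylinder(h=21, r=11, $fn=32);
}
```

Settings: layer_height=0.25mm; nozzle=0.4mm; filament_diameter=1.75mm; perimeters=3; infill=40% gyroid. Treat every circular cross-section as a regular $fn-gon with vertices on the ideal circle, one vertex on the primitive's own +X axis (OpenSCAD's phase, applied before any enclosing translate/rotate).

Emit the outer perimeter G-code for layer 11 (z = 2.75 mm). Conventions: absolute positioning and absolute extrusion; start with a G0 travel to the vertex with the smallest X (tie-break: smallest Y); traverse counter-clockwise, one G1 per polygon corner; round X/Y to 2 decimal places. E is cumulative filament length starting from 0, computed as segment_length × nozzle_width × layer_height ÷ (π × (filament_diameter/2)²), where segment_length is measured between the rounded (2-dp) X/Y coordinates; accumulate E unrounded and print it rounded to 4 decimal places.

G0 X0.00 Y0.00 Z2.75
G1 X15.50 Y0.00 E0.6444
G1 X15.50 Y19.50 E1.4551
G1 X0.00 Y19.50 E2.0995
G1 X0.00 Y0.00 E2.9103

At z = 2.75 mm: the cube is present — its section is the full 15.5×19.5 rectangle; the cylinder at (6, 8.5) is not intersected at this z (z outside [3.5, 24.5]); After the difference (first − rest): none of the subtracted shapes is present at this height, so the 15.5×19.5 cube is unchanged — 1 connected region. The outline is a single polygon with 4 vertices. Extrusion per mm of travel: 0.4 × 0.25 / (π × 0.875²) = 0.041575. Accumulating E over each segment gives final E = 2.9103.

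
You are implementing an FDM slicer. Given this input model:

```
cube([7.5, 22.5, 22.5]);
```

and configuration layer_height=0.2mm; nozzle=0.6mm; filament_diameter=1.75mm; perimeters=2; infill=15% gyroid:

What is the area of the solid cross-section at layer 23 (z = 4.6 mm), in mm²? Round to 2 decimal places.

At z = 4.6 mm: the cube is present — its section is the full 7.5×22.5 rectangle (area 168.75 mm²). Overall, the cross-section is a single solid region. Net area = 168.75 mm².

168.75 mm²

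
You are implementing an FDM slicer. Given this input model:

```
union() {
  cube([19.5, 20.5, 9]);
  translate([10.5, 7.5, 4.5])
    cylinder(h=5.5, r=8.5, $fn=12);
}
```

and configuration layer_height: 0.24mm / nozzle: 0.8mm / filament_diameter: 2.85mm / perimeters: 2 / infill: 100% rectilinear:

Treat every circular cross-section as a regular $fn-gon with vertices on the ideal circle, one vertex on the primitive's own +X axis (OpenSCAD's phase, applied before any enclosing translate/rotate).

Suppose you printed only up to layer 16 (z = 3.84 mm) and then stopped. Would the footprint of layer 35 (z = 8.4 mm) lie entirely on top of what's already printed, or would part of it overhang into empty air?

part overhangs

Compare the two slices. At z = 3.84: the cube (footprint 19.5×20.5) is included at this height (area 399.75 mm²); the cylinder at (10.5, 7.5) is not intersected at this z (z outside [4.5, 10]); Merging all regions: only the 19.5×20.5 cube is present, so the union is just that shape — area = 399.75 mm². At z = 8.4: the cube is present — its section is the full 19.5×20.5 rectangle (area 399.75 mm²); the cylinder at (10.5, 7.5): section is a regular 12-gon, circumradius r=8.5 (area = (12/2)·8.500²·sin(360°/12) = 216.75 mm²); Taking the union: the regions partially overlap — summed areas 616.50 mm² minus the doubly-counted overlap 213.02 mm² gives 403.48 mm² — area = 403.48 mm². Checking containment: at z = 8.4 the cross-section extends beyond the z = 3.84 cross-section by about 3.73 mm².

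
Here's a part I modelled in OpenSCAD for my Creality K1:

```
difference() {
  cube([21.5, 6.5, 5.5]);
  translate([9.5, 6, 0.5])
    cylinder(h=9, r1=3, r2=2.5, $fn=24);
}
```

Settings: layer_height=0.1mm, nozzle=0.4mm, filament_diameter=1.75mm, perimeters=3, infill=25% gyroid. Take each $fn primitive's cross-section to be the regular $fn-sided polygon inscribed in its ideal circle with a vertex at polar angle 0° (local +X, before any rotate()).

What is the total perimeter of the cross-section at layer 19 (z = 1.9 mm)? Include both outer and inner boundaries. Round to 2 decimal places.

At z = 1.9 mm: the cube (footprint 21.5×6.5) is included at this height (perimeter 56.00 mm); the cone at (9.5, 6) contributes a regular 24-gon of circumradius 2.922 (interpolated between r1=3 and r2=2.5 at t=0.156) (perimeter = 2·24·2.922·sin(180°/24) = 18.31 mm); Subtracting the remaining from the first: starting from the 21.5×6.5 cube, the cone at (9.5, 6) partially overlaps it — only the 16.15 mm² overlap (of its 26.52 mm²) is removed, clipping the outline — boundary = 60.45 mm. Overall, the cross-section is a single solid region. Total boundary length (outer) = 60.45 mm.

60.45 mm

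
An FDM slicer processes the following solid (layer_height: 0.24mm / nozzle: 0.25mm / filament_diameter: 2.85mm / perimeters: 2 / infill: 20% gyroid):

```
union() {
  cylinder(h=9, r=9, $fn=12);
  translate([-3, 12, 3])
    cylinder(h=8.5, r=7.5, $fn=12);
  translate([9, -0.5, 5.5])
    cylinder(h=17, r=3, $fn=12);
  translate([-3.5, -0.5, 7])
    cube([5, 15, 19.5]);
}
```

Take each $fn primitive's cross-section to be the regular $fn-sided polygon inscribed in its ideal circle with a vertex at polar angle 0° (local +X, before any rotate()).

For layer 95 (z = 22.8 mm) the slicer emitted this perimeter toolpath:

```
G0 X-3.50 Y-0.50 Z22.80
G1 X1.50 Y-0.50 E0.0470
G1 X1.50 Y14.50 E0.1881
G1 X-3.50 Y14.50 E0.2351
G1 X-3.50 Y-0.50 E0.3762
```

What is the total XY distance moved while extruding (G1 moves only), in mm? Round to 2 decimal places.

Sum the Euclidean lengths of each G1 segment: total = 40.00 mm.

40.00 mm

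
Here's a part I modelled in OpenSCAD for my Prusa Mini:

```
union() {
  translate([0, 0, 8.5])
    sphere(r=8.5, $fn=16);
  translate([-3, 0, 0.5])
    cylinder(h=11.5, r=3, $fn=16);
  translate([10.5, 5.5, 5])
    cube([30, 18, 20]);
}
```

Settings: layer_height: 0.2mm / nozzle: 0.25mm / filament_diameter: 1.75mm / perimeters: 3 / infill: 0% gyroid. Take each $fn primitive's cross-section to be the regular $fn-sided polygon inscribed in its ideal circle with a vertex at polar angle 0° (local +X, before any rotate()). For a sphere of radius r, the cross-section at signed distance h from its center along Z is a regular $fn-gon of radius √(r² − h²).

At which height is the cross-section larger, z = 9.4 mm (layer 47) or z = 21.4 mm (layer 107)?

layer 47 (z = 9.4 mm)

Layer 47 (z = 9.4): the r=8.5 sphere slices to a regular 16-gon of circumradius 8.452 (√(r²−h²) with h=0.9 from center) (area = (16/2)·8.452²·sin(360°/16) = 218.71 mm²); the r=3 cylinder at (-3, 0) contributes a regular 16-gon of circumradius 3 (area = (16/2)·3.000²·sin(360°/16) = 27.55 mm²); the 30×18 cube at (10.5, 5.5) contributes its full rectangle (area 540.00 mm²); Taking the union: the regions partially overlap — summed areas 786.26 mm² minus the doubly-counted overlap 27.55 mm² gives 758.71 mm² — area = 758.71 mm². So its area = 758.71 mm². Layer 107 (z = 21.4): the sphere is not intersected at this z (|z−center|=12.900 > r=8.5); the cylinder at (-3, 0) is absent (z outside [0.5, 12]); the cube at (10.5, 5.5) is present — its section is the full 30×18 rectangle (area 540.00 mm²); Combining (union): only the 30×18 cube at (10.5, 5.5) is present, so the union is just that shape — area = 540.00 mm². So its area = 540.00 mm². Layer 47 is larger (758.71 vs 540.00 mm²).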